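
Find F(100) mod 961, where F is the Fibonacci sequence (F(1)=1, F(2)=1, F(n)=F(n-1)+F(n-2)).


F(k) mod 961 for k=1..100:
1, 1, 2, 3, 5, 8, 13, 21, 34, 55, 89, 144, 233, 377, 610, 26, 636, 662, 337, 38, 375, 413, 788, 240, 67, 307, 374, 681, 94, 775, 869, 683, 591, 313, 904, 256, 199, 455, 654, 148, 802, 950, 791, 780, 610, 429, 78, 507, 585, 131, 716, 847, 602, 488, 129, 617, 746, 402, 187, 589, 776, 404, 219, 623, 842, 504, 385, 889, 313, 241, 554, 795, 388, 222, 610, 832, 481, 352, 833, 224, 96, 320, 416, 736, 191, 927, 157, 123, 280, 403, 683, 125, 808, 933, 780, 752, 571, 362, 933, 334
F(100) mod 961 = 334


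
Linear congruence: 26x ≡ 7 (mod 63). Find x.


GCD(26, 63) = 1, unique solution
a^(-1) mod 63 = 17
x = 17 * 7 mod 63 = 56

x ≡ 56 (mod 63)


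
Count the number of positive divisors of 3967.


3967 = 3967^1
d(3967) = (1+1) = 2

2 divisors


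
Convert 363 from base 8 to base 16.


363 (base 8) = 243 (decimal)
243 (decimal) = F3 (base 16)


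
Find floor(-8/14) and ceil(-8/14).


-8/14 = -0.5714
floor = -1
ceil = 0

floor = -1, ceil = 0


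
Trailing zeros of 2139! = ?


floor(2139/5) = 427
floor(2139/25) = 85
floor(2139/125) = 17
floor(2139/625) = 3
Total = 532

532 trailing zeros


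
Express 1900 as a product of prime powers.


1900 / 2 = 950
950 / 2 = 475
475 / 5 = 95
95 / 5 = 19
19 / 19 = 1
1900 = 2^2 × 5^2 × 19


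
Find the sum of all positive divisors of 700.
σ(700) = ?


Divisors of 700: 1, 2, 4, 5, 7, 10, 14, 20, 25, 28, 35, 50, 70, 100, 140, 175, 350, 700
Sum = 1 + 2 + 4 + 5 + 7 + 10 + 14 + 20 + 25 + 28 + 35 + 50 + 70 + 100 + 140 + 175 + 350 + 700 = 1736

σ(700) = 1736


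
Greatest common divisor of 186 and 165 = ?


186 = 1 * 165 + 21
165 = 7 * 21 + 18
21 = 1 * 18 + 3
18 = 6 * 3 + 0
GCD = 3


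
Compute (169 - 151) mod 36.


169 - 151 = 18
18 mod 36 = 18


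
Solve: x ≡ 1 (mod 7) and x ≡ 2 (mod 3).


M = 7*3 = 21
M1 = M/7 = 3, M2 = M/3 = 7
M1^(-1) mod 7 = 5, M2^(-1) mod 3 = 1
x = 1*3*5 + 2*7*1 = 29
29 mod 21 = 8
Check: 8 mod 7 = 1 ✓, 8 mod 3 = 2 ✓

x ≡ 8 (mod 21)


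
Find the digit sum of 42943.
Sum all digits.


4 + 2 + 9 + 4 + 3 = 22


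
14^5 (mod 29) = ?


14^1 mod 29 = 14
14^2 mod 29 = 22
14^3 mod 29 = 18
14^4 mod 29 = 20
14^5 mod 29 = 19


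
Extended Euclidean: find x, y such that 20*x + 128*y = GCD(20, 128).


Tabular extended Euclidean (each row: r = 20*s + 128*t):
r=20, s=1, t=0
r=128, s=0, t=1
q=0: r=20, s=1, t=0   [20*(1) + 128*(0) = 20]
q=6: r=8, s=-6, t=1   [20*(-6) + 128*(1) = 8]
q=2: r=4, s=13, t=-2   [20*(13) + 128*(-2) = 4]
q=2: r=0, s=-32, t=5   [20*(-32) + 128*(5) = 0]
GCD = 4; from the row with r=4: x=13, y=-2
Check: 20*(13) + 128*(-2) = 260 - 256 = 4

GCD = 4, x = 13, y = -2


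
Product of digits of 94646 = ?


9 × 4 × 6 × 4 × 6 = 5184


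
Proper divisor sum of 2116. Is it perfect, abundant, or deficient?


Proper divisors: 1, 2, 4, 23, 46, 92, 529, 1058
Sum = 1 + 2 + 4 + 23 + 46 + 92 + 529 + 1058 = 1755
1755 < 2116 → deficient

s(2116) = 1755 (deficient)


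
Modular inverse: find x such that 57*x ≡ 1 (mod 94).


Use the extended Euclidean algorithm on (94, 57); each row r = 94*s + 57*t:
r=94, s=1, t=0
r=57, s=0, t=1
q=1: r=37, s=1, t=-1   [94*(1) + 57*(-1) = 37]
q=1: r=20, s=-1, t=2   [94*(-1) + 57*(2) = 20]
q=1: r=17, s=2, t=-3   [94*(2) + 57*(-3) = 17]
q=1: r=3, s=-3, t=5   [94*(-3) + 57*(5) = 3]
q=5: r=2, s=17, t=-28   [94*(17) + 57*(-28) = 2]
q=1: r=1, s=-20, t=33   [94*(-20) + 57*(33) = 1]
q=2: r=0, s=57, t=-94   [94*(57) + 57*(-94) = 0]
GCD = 1 with t = 33, so 57*(33) ≡ 1 (mod 94)
Inverse = 33 mod 94 = 33
Check: 57 * 33 = 1881 ≡ 1 (mod 94)

57^(-1) ≡ 33 (mod 94)


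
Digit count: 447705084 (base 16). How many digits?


447705084 in base 16 = 1AAF6FFC
Number of digits = 8

8 digits (base 16)


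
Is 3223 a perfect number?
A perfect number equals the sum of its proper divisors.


Proper divisors of 3223: 1, 11, 293
Sum = 1 + 11 + 293 = 305

No, 3223 is not perfect (305 ≠ 3223)


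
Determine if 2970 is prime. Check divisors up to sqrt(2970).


2970 / 2 = 1485 (exact division)
2970 is NOT prime.

No, 2970 is not prime


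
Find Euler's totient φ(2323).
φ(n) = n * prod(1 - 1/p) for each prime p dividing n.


2323 = 23 × 101
Prime factors: 23, 101
φ(2323) = 2323 × (1-1/23) × (1-1/101)
= 2323 × 22/23 × 100/101 = 2200

φ(2323) = 2200


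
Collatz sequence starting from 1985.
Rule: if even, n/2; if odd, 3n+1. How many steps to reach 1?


1985 → 5956 → 2978 → 1489 → 4468 → 2234 → 1117 → 3352 → 1676 → 838 → 419 → 1258 → 629 → 1888 → 944 → 472 → 236 → 118 → 59 → 178 → 89 → 268 → 134 → 67 → 202 → 101 → 304 → 152 → 76 → 38 → 19 → 58 → 29 → 88 → 44 → 22 → 11 → 34 → 17 → 52 → 26 → 13 → 40 → 20 → 10 → 5 → 16 → 8 → 4 → 2 → 1
Total steps = 50

50 steps


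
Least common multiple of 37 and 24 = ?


GCD(37, 24) = 1
LCM = 37*24/1 = 888/1 = 888

LCM = 888


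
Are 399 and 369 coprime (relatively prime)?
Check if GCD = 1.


Euclidean algorithm:
399 = 1 * 369 + 30
369 = 12 * 30 + 9
30 = 3 * 9 + 3
9 = 3 * 3 + 0
GCD(399, 369) = 3

No, not coprime (GCD = 3)


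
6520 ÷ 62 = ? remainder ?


6520 = 62 * 105 + 10
Check: 6510 + 10 = 6520

q = 105, r = 10


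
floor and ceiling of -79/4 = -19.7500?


-79/4 = -19.7500
floor = -20
ceil = -19

floor = -20, ceil = -19


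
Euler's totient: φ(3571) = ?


3571 = 3571
Prime factors: 3571
φ(3571) = 3571 × (1-1/3571)
= 3571 × 3570/3571 = 3570

φ(3571) = 3570


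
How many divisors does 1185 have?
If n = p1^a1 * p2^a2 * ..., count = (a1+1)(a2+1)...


1185 = 3^1 × 5^1 × 79^1
d(1185) = (1+1) × (1+1) × (1+1) = 8

8 divisors


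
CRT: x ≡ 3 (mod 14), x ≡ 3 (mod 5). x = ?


M = 14*5 = 70
M1 = M/14 = 5, M2 = M/5 = 14
M1^(-1) mod 14 = 3, M2^(-1) mod 5 = 4
x = 3*5*3 + 3*14*4 = 213
213 mod 70 = 3
Check: 3 mod 14 = 3 ✓, 3 mod 5 = 3 ✓

x ≡ 3 (mod 70)


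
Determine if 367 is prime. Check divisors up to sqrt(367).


Check divisors up to sqrt(367) = 19.1572
No divisors found.
367 is prime.

Yes, 367 is prime


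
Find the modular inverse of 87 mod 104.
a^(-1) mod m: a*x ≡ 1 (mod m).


Use the extended Euclidean algorithm on (104, 87); each row r = 104*s + 87*t:
r=104, s=1, t=0
r=87, s=0, t=1
q=1: r=17, s=1, t=-1   [104*(1) + 87*(-1) = 17]
q=5: r=2, s=-5, t=6   [104*(-5) + 87*(6) = 2]
q=8: r=1, s=41, t=-49   [104*(41) + 87*(-49) = 1]
q=2: r=0, s=-87, t=104   [104*(-87) + 87*(104) = 0]
GCD = 1 with t = -49, so 87*(-49) ≡ 1 (mod 104)
Inverse = -49 mod 104 = 55
Check: 87 * 55 = 4785 ≡ 1 (mod 104)

87^(-1) ≡ 55 (mod 104)


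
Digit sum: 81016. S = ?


8 + 1 + 0 + 1 + 6 = 16


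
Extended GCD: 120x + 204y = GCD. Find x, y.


Tabular extended Euclidean (each row: r = 120*s + 204*t):
r=120, s=1, t=0
r=204, s=0, t=1
q=0: r=120, s=1, t=0   [120*(1) + 204*(0) = 120]
q=1: r=84, s=-1, t=1   [120*(-1) + 204*(1) = 84]
q=1: r=36, s=2, t=-1   [120*(2) + 204*(-1) = 36]
q=2: r=12, s=-5, t=3   [120*(-5) + 204*(3) = 12]
q=3: r=0, s=17, t=-10   [120*(17) + 204*(-10) = 0]
GCD = 12; from the row with r=12: x=-5, y=3
Check: 120*(-5) + 204*(3) = -600 + 612 = 12

GCD = 12, x = -5, y = 3


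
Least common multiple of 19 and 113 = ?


GCD(19, 113) = 1
LCM = 19*113/1 = 2147/1 = 2147

LCM = 2147


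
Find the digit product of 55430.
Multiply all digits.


5 × 5 × 4 × 3 × 0 = 0


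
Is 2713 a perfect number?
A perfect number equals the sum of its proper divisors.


Proper divisors of 2713: 1
Sum = 1 = 1

No, 2713 is not perfect (1 ≠ 2713)


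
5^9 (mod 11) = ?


5^1 mod 11 = 5
5^2 mod 11 = 3
5^3 mod 11 = 4
5^4 mod 11 = 9
5^5 mod 11 = 1
5^6 mod 11 = 5
5^7 mod 11 = 3
5^8 mod 11 = 4
5^9 mod 11 = 9


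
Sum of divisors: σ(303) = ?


Divisors of 303: 1, 3, 101, 303
Sum = 1 + 3 + 101 + 303 = 408

σ(303) = 408


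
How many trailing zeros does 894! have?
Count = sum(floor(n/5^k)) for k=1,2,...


floor(894/5) = 178
floor(894/25) = 35
floor(894/125) = 7
floor(894/625) = 1
Total = 221

221 trailing zeros


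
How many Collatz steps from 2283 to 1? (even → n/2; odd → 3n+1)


2283 → 6850 → 3425 → 10276 → 5138 → 2569 → 7708 → 3854 → 1927 → 5782 → 2891 → 8674 → 4337 → 13012 → 6506 → 3253 → 9760 → 4880 → 2440 → 1220 → 610 → 305 → 916 → 458 → 229 → 688 → 344 → 172 → 86 → 43 → 130 → 65 → 196 → 98 → 49 → 148 → 74 → 37 → 112 → 56 → 28 → 14 → 7 → 22 → 11 → 34 → 17 → 52 → 26 → 13 → 40 → 20 → 10 → 5 → 16 → 8 → 4 → 2 → 1
Total steps = 58

58 steps


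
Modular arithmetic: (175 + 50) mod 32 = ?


175 + 50 = 225
225 mod 32 = 1


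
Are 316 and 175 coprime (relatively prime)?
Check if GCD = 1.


Euclidean algorithm:
316 = 1 * 175 + 141
175 = 1 * 141 + 34
141 = 4 * 34 + 5
34 = 6 * 5 + 4
5 = 1 * 4 + 1
4 = 4 * 1 + 0
GCD(316, 175) = 1

Yes, coprime (GCD = 1)


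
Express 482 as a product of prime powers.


482 / 2 = 241
241 / 241 = 1
482 = 2 × 241


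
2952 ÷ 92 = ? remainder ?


2952 = 92 * 32 + 8
Check: 2944 + 8 = 2952

q = 32, r = 8


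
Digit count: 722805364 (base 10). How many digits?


722805364 has 9 digits in base 10
floor(log10(722805364)) + 1 = floor(8.8590) + 1 = 9

9 digits (base 10)


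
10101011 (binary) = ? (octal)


10101011 (base 2) = 171 (decimal)
171 (decimal) = 253 (base 8)


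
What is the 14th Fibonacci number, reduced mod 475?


F(k) mod 475 for k=1..14:
1, 1, 2, 3, 5, 8, 13, 21, 34, 55, 89, 144, 233, 377
F(14) mod 475 = 377


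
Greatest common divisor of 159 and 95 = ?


159 = 1 * 95 + 64
95 = 1 * 64 + 31
64 = 2 * 31 + 2
31 = 15 * 2 + 1
2 = 2 * 1 + 0
GCD = 1


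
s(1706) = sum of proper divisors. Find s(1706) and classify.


Proper divisors: 1, 2, 853
Sum = 1 + 2 + 853 = 856
856 < 1706 → deficient

s(1706) = 856 (deficient)


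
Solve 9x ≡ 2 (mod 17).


GCD(9, 17) = 1, unique solution
a^(-1) mod 17 = 2
x = 2 * 2 mod 17 = 4

x ≡ 4 (mod 17)


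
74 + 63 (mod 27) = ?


74 + 63 = 137
137 mod 27 = 2


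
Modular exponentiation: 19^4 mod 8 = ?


19^1 mod 8 = 3
19^2 mod 8 = 1
19^3 mod 8 = 3
19^4 mod 8 = 1


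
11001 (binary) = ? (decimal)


11001 (base 2) = 25 (decimal)
25 (decimal) = 25 (base 10)


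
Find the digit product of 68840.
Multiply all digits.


6 × 8 × 8 × 4 × 0 = 0


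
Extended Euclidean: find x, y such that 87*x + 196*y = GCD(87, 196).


Tabular extended Euclidean (each row: r = 87*s + 196*t):
r=87, s=1, t=0
r=196, s=0, t=1
q=0: r=87, s=1, t=0   [87*(1) + 196*(0) = 87]
q=2: r=22, s=-2, t=1   [87*(-2) + 196*(1) = 22]
q=3: r=21, s=7, t=-3   [87*(7) + 196*(-3) = 21]
q=1: r=1, s=-9, t=4   [87*(-9) + 196*(4) = 1]
q=21: r=0, s=196, t=-87   [87*(196) + 196*(-87) = 0]
GCD = 1; from the row with r=1: x=-9, y=4
Check: 87*(-9) + 196*(4) = -783 + 784 = 1

GCD = 1, x = -9, y = 4


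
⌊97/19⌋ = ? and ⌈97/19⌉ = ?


97/19 = 5.1053
floor = 5
ceil = 6

floor = 5, ceil = 6


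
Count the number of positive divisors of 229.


229 = 229^1
d(229) = (1+1) = 2

2 divisors


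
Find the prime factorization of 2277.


2277 / 3 = 759
759 / 3 = 253
253 / 11 = 23
23 / 23 = 1
2277 = 3^2 × 11 × 23


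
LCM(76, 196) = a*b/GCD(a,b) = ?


GCD(76, 196) = 4
LCM = 76*196/4 = 14896/4 = 3724

LCM = 3724


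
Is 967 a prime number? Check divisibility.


Check divisors up to sqrt(967) = 31.0966
No divisors found.
967 is prime.

Yes, 967 is prime


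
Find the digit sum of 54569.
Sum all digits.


5 + 4 + 5 + 6 + 9 = 29


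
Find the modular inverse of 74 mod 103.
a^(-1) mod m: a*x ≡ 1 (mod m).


Use the extended Euclidean algorithm on (103, 74); each row r = 103*s + 74*t:
r=103, s=1, t=0
r=74, s=0, t=1
q=1: r=29, s=1, t=-1   [103*(1) + 74*(-1) = 29]
q=2: r=16, s=-2, t=3   [103*(-2) + 74*(3) = 16]
q=1: r=13, s=3, t=-4   [103*(3) + 74*(-4) = 13]
q=1: r=3, s=-5, t=7   [103*(-5) + 74*(7) = 3]
q=4: r=1, s=23, t=-32   [103*(23) + 74*(-32) = 1]
q=3: r=0, s=-74, t=103   [103*(-74) + 74*(103) = 0]
GCD = 1 with t = -32, so 74*(-32) ≡ 1 (mod 103)
Inverse = -32 mod 103 = 71
Check: 74 * 71 = 5254 ≡ 1 (mod 103)

74^(-1) ≡ 71 (mod 103)


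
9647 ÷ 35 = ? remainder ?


9647 = 35 * 275 + 22
Check: 9625 + 22 = 9647

q = 275, r = 22


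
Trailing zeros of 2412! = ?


floor(2412/5) = 482
floor(2412/25) = 96
floor(2412/125) = 19
floor(2412/625) = 3
Total = 600

600 trailing zeros


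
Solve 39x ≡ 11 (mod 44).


GCD(39, 44) = 1, unique solution
a^(-1) mod 44 = 35
x = 35 * 11 mod 44 = 33

x ≡ 33 (mod 44)


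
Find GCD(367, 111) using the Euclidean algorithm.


367 = 3 * 111 + 34
111 = 3 * 34 + 9
34 = 3 * 9 + 7
9 = 1 * 7 + 2
7 = 3 * 2 + 1
2 = 2 * 1 + 0
GCD = 1


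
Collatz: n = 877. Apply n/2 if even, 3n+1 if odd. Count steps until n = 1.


877 → 2632 → 1316 → 658 → 329 → 988 → 494 → 247 → 742 → 371 → 1114 → 557 → 1672 → 836 → 418 → 209 → 628 → 314 → 157 → 472 → 236 → 118 → 59 → 178 → 89 → 268 → 134 → 67 → 202 → 101 → 304 → 152 → 76 → 38 → 19 → 58 → 29 → 88 → 44 → 22 → 11 → 34 → 17 → 52 → 26 → 13 → 40 → 20 → 10 → 5 → 16 → 8 → 4 → 2 → 1
Total steps = 54

54 steps


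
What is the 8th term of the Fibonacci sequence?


Sequence: 1, 1, 2, 3, 5, 8, 13, 21
F(8) = 21


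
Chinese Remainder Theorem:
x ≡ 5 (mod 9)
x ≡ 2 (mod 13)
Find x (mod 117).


M = 9*13 = 117
M1 = M/9 = 13, M2 = M/13 = 9
M1^(-1) mod 9 = 7, M2^(-1) mod 13 = 3
x = 5*13*7 + 2*9*3 = 509
509 mod 117 = 41
Check: 41 mod 9 = 5 ✓, 41 mod 13 = 2 ✓

x ≡ 41 (mod 117)


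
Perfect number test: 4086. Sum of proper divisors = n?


Proper divisors of 4086: 1, 2, 3, 6, 9, 18, 227, 454, 681, 1362, 2043
Sum = 1 + 2 + 3 + 6 + 9 + 18 + 227 + 454 + 681 + 1362 + 2043 = 4806

No, 4086 is not perfect (4806 ≠ 4086)


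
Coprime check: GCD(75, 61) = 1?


Euclidean algorithm:
75 = 1 * 61 + 14
61 = 4 * 14 + 5
14 = 2 * 5 + 4
5 = 1 * 4 + 1
4 = 4 * 1 + 0
GCD(75, 61) = 1

Yes, coprime (GCD = 1)


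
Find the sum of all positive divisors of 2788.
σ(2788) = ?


Divisors of 2788: 1, 2, 4, 17, 34, 41, 68, 82, 164, 697, 1394, 2788
Sum = 1 + 2 + 4 + 17 + 34 + 41 + 68 + 82 + 164 + 697 + 1394 + 2788 = 5292

σ(2788) = 5292


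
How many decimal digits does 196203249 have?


196203249 has 9 digits in base 10
floor(log10(196203249)) + 1 = floor(8.2927) + 1 = 9

9 digits (base 10)


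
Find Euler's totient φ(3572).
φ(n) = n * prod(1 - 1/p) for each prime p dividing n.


3572 = 2^2 × 19 × 47
Prime factors: 2, 19, 47
φ(3572) = 3572 × (1-1/2) × (1-1/19) × (1-1/47)
= 3572 × 1/2 × 18/19 × 46/47 = 1656

φ(3572) = 1656


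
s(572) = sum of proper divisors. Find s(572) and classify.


Proper divisors: 1, 2, 4, 11, 13, 22, 26, 44, 52, 143, 286
Sum = 1 + 2 + 4 + 11 + 13 + 22 + 26 + 44 + 52 + 143 + 286 = 604
604 > 572 → abundant

s(572) = 604 (abundant)


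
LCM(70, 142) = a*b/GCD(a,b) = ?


GCD(70, 142) = 2
LCM = 70*142/2 = 9940/2 = 4970

LCM = 4970


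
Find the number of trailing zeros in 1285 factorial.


floor(1285/5) = 257
floor(1285/25) = 51
floor(1285/125) = 10
floor(1285/625) = 2
Total = 320

320 trailing zeros


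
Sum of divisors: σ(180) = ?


Divisors of 180: 1, 2, 3, 4, 5, 6, 9, 10, 12, 15, 18, 20, 30, 36, 45, 60, 90, 180
Sum = 1 + 2 + 3 + 4 + 5 + 6 + 9 + 10 + 12 + 15 + 18 + 20 + 30 + 36 + 45 + 60 + 90 + 180 = 546

σ(180) = 546


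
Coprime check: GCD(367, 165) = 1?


Euclidean algorithm:
367 = 2 * 165 + 37
165 = 4 * 37 + 17
37 = 2 * 17 + 3
17 = 5 * 3 + 2
3 = 1 * 2 + 1
2 = 2 * 1 + 0
GCD(367, 165) = 1

Yes, coprime (GCD = 1)


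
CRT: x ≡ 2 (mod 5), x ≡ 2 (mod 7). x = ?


M = 5*7 = 35
M1 = M/5 = 7, M2 = M/7 = 5
M1^(-1) mod 5 = 3, M2^(-1) mod 7 = 3
x = 2*7*3 + 2*5*3 = 72
72 mod 35 = 2
Check: 2 mod 5 = 2 ✓, 2 mod 7 = 2 ✓

x ≡ 2 (mod 35)


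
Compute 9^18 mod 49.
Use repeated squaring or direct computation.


9^1 mod 49 = 9
9^2 mod 49 = 32
9^3 mod 49 = 43
9^4 mod 49 = 44
9^5 mod 49 = 4
9^6 mod 49 = 36
9^7 mod 49 = 30
9^8 mod 49 = 25
9^9 mod 49 = 29
9^10 mod 49 = 16
9^11 mod 49 = 46
9^12 mod 49 = 22
9^13 mod 49 = 2
9^14 mod 49 = 18
9^15 mod 49 = 15
9^16 mod 49 = 37
9^17 mod 49 = 39
9^18 mod 49 = 8


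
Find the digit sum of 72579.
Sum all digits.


7 + 2 + 5 + 7 + 9 = 30


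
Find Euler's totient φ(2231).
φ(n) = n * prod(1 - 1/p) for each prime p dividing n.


2231 = 23 × 97
Prime factors: 23, 97
φ(2231) = 2231 × (1-1/23) × (1-1/97)
= 2231 × 22/23 × 96/97 = 2112

φ(2231) = 2112


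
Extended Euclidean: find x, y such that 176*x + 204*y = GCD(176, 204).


Tabular extended Euclidean (each row: r = 176*s + 204*t):
r=176, s=1, t=0
r=204, s=0, t=1
q=0: r=176, s=1, t=0   [176*(1) + 204*(0) = 176]
q=1: r=28, s=-1, t=1   [176*(-1) + 204*(1) = 28]
q=6: r=8, s=7, t=-6   [176*(7) + 204*(-6) = 8]
q=3: r=4, s=-22, t=19   [176*(-22) + 204*(19) = 4]
q=2: r=0, s=51, t=-44   [176*(51) + 204*(-44) = 0]
GCD = 4; from the row with r=4: x=-22, y=19
Check: 176*(-22) + 204*(19) = -3872 + 3876 = 4

GCD = 4, x = -22, y = 19


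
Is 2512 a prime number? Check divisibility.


2512 / 2 = 1256 (exact division)
2512 is NOT prime.

No, 2512 is not prime


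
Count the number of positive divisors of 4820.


4820 = 2^2 × 5^1 × 241^1
d(4820) = (2+1) × (1+1) × (1+1) = 12

12 divisors


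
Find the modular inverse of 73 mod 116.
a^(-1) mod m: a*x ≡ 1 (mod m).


Use the extended Euclidean algorithm on (116, 73); each row r = 116*s + 73*t:
r=116, s=1, t=0
r=73, s=0, t=1
q=1: r=43, s=1, t=-1   [116*(1) + 73*(-1) = 43]
q=1: r=30, s=-1, t=2   [116*(-1) + 73*(2) = 30]
q=1: r=13, s=2, t=-3   [116*(2) + 73*(-3) = 13]
q=2: r=4, s=-5, t=8   [116*(-5) + 73*(8) = 4]
q=3: r=1, s=17, t=-27   [116*(17) + 73*(-27) = 1]
q=4: r=0, s=-73, t=116   [116*(-73) + 73*(116) = 0]
GCD = 1 with t = -27, so 73*(-27) ≡ 1 (mod 116)
Inverse = -27 mod 116 = 89
Check: 73 * 89 = 6497 ≡ 1 (mod 116)

73^(-1) ≡ 89 (mod 116)


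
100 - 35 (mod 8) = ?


100 - 35 = 65
65 mod 8 = 1


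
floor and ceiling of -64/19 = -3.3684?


-64/19 = -3.3684
floor = -4
ceil = -3

floor = -4, ceil = -3


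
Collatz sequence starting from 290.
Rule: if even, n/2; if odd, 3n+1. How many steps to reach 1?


290 → 145 → 436 → 218 → 109 → 328 → 164 → 82 → 41 → 124 → 62 → 31 → 94 → 47 → 142 → 71 → 214 → 107 → 322 → 161 → 484 → 242 → 121 → 364 → 182 → 91 → 274 → 137 → 412 → 206 → 103 → 310 → 155 → 466 → 233 → 700 → 350 → 175 → 526 → 263 → 790 → 395 → 1186 → 593 → 1780 → 890 → 445 → 1336 → 668 → 334 → 167 → 502 → 251 → 754 → 377 → 1132 → 566 → 283 → 850 → 425 → 1276 → 638 → 319 → 958 → 479 → 1438 → 719 → 2158 → 1079 → 3238 → 1619 → 4858 → 2429 → 7288 → 3644 → 1822 → 911 → 2734 → 1367 → 4102 → 2051 → 6154 → 3077 → 9232 → 4616 → 2308 → 1154 → 577 → 1732 → 866 → 433 → 1300 → 650 → 325 → 976 → 488 → 244 → 122 → 61 → 184 → 92 → 46 → 23 → 70 → 35 → 106 → 53 → 160 → 80 → 40 → 20 → 10 → 5 → 16 → 8 → 4 → 2 → 1
Total steps = 117

117 steps


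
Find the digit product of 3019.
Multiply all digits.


3 × 0 × 1 × 9 = 0


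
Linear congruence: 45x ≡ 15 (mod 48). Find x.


GCD(45, 48) = 3 divides 15
Divide: 15x ≡ 5 (mod 16)
x ≡ 11 (mod 16)


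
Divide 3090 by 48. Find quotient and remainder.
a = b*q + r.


3090 = 48 * 64 + 18
Check: 3072 + 18 = 3090

q = 64, r = 18


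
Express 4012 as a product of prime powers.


4012 / 2 = 2006
2006 / 2 = 1003
1003 / 17 = 59
59 / 59 = 1
4012 = 2^2 × 17 × 59


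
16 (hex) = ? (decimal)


16 (base 16) = 22 (decimal)
22 (decimal) = 22 (base 10)


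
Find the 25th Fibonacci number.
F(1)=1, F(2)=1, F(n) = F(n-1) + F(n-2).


Sequence: 1, 1, 2, 3, 5, 8, 13, 21, 34, 55, 89, 144, 233, 377, 610, 987, 1597, 2584, 4181, 6765, 10946, 17711, 28657, 46368, 75025
F(25) = 75025


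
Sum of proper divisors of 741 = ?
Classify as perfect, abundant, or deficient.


Proper divisors: 1, 3, 13, 19, 39, 57, 247
Sum = 1 + 3 + 13 + 19 + 39 + 57 + 247 = 379
379 < 741 → deficient

s(741) = 379 (deficient)


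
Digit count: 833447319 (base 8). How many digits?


833447319 in base 8 = 6153262627
Number of digits = 10

10 digits (base 8)


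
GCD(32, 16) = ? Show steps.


32 = 2 * 16 + 0
GCD = 16


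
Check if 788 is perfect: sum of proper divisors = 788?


Proper divisors of 788: 1, 2, 4, 197, 394
Sum = 1 + 2 + 4 + 197 + 394 = 598

No, 788 is not perfect (598 ≠ 788)


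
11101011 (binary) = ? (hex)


11101011 (base 2) = 235 (decimal)
235 (decimal) = EB (base 16)


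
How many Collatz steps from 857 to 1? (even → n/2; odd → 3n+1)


857 → 2572 → 1286 → 643 → 1930 → 965 → 2896 → 1448 → 724 → 362 → 181 → 544 → 272 → 136 → 68 → 34 → 17 → 52 → 26 → 13 → 40 → 20 → 10 → 5 → 16 → 8 → 4 → 2 → 1
Total steps = 28

28 steps


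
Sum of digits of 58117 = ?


5 + 8 + 1 + 1 + 7 = 22


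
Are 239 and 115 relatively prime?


Euclidean algorithm:
239 = 2 * 115 + 9
115 = 12 * 9 + 7
9 = 1 * 7 + 2
7 = 3 * 2 + 1
2 = 2 * 1 + 0
GCD(239, 115) = 1

Yes, coprime (GCD = 1)


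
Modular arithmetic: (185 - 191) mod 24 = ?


185 - 191 = -6
-6 mod 24 = 18


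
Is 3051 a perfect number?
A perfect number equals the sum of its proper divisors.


Proper divisors of 3051: 1, 3, 9, 27, 113, 339, 1017
Sum = 1 + 3 + 9 + 27 + 113 + 339 + 1017 = 1509

No, 3051 is not perfect (1509 ≠ 3051)


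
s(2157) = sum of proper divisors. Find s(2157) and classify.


Proper divisors: 1, 3, 719
Sum = 1 + 3 + 719 = 723
723 < 2157 → deficient

s(2157) = 723 (deficient)


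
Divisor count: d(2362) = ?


2362 = 2^1 × 1181^1
d(2362) = (1+1) × (1+1) = 4

4 divisors


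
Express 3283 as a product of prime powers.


3283 / 7 = 469
469 / 7 = 67
67 / 67 = 1
3283 = 7^2 × 67


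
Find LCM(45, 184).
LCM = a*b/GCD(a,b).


GCD(45, 184) = 1
LCM = 45*184/1 = 8280/1 = 8280

LCM = 8280


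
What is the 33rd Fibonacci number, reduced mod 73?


F(k) mod 73 for k=1..33:
1, 1, 2, 3, 5, 8, 13, 21, 34, 55, 16, 71, 14, 12, 26, 38, 64, 29, 20, 49, 69, 45, 41, 13, 54, 67, 48, 42, 17, 59, 3, 62, 65
F(33) mod 73 = 65


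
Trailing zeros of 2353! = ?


floor(2353/5) = 470
floor(2353/25) = 94
floor(2353/125) = 18
floor(2353/625) = 3
Total = 585

585 trailing zeros


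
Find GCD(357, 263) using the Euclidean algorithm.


357 = 1 * 263 + 94
263 = 2 * 94 + 75
94 = 1 * 75 + 19
75 = 3 * 19 + 18
19 = 1 * 18 + 1
18 = 18 * 1 + 0
GCD = 1


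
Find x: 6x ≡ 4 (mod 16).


GCD(6, 16) = 2 divides 4
Divide: 3x ≡ 2 (mod 8)
x ≡ 6 (mod 8)


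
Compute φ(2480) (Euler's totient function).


2480 = 2^4 × 5 × 31
Prime factors: 2, 5, 31
φ(2480) = 2480 × (1-1/2) × (1-1/5) × (1-1/31)
= 2480 × 1/2 × 4/5 × 30/31 = 960

φ(2480) = 960


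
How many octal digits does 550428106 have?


550428106 in base 8 = 4063556712
Number of digits = 10

10 digits (base 8)


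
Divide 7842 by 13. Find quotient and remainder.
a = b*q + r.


7842 = 13 * 603 + 3
Check: 7839 + 3 = 7842

q = 603, r = 3


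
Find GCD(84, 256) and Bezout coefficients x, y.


Tabular extended Euclidean (each row: r = 84*s + 256*t):
r=84, s=1, t=0
r=256, s=0, t=1
q=0: r=84, s=1, t=0   [84*(1) + 256*(0) = 84]
q=3: r=4, s=-3, t=1   [84*(-3) + 256*(1) = 4]
q=21: r=0, s=64, t=-21   [84*(64) + 256*(-21) = 0]
GCD = 4; from the row with r=4: x=-3, y=1
Check: 84*(-3) + 256*(1) = -252 + 256 = 4

GCD = 4, x = -3, y = 1


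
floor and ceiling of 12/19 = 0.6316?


12/19 = 0.6316
floor = 0
ceil = 1

floor = 0, ceil = 1


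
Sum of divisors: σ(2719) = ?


Divisors of 2719: 1, 2719
Sum = 1 + 2719 = 2720

σ(2719) = 2720


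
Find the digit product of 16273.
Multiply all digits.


1 × 6 × 2 × 7 × 3 = 252


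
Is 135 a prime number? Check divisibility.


135 / 3 = 45 (exact division)
135 is NOT prime.

No, 135 is not prime


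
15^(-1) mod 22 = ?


Use the extended Euclidean algorithm on (22, 15); each row r = 22*s + 15*t:
r=22, s=1, t=0
r=15, s=0, t=1
q=1: r=7, s=1, t=-1   [22*(1) + 15*(-1) = 7]
q=2: r=1, s=-2, t=3   [22*(-2) + 15*(3) = 1]
q=7: r=0, s=15, t=-22   [22*(15) + 15*(-22) = 0]
GCD = 1 with t = 3, so 15*(3) ≡ 1 (mod 22)
Inverse = 3 mod 22 = 3
Check: 15 * 3 = 45 ≡ 1 (mod 22)

15^(-1) ≡ 3 (mod 22)


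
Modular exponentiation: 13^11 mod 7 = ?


13^1 mod 7 = 6
13^2 mod 7 = 1
13^3 mod 7 = 6
13^4 mod 7 = 1
13^5 mod 7 = 6
13^6 mod 7 = 1
13^7 mod 7 = 6
13^8 mod 7 = 1
13^9 mod 7 = 6
13^10 mod 7 = 1
13^11 mod 7 = 6


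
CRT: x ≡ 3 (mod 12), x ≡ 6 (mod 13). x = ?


M = 12*13 = 156
M1 = M/12 = 13, M2 = M/13 = 12
M1^(-1) mod 12 = 1, M2^(-1) mod 13 = 12
x = 3*13*1 + 6*12*12 = 903
903 mod 156 = 123
Check: 123 mod 12 = 3 ✓, 123 mod 13 = 6 ✓

x ≡ 123 (mod 156)


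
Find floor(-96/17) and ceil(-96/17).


-96/17 = -5.6471
floor = -6
ceil = -5

floor = -6, ceil = -5


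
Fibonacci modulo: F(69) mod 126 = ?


F(k) mod 126 for k=1..69:
1, 1, 2, 3, 5, 8, 13, 21, 34, 55, 89, 18, 107, 125, 106, 105, 85, 64, 23, 87, 110, 71, 55, 0, 55, 55, 110, 39, 23, 62, 85, 21, 106, 1, 107, 108, 89, 71, 34, 105, 13, 118, 5, 123, 2, 125, 1, 0, 1, 1, 2, 3, 5, 8, 13, 21, 34, 55, 89, 18, 107, 125, 106, 105, 85, 64, 23, 87, 110
F(69) mod 126 = 110


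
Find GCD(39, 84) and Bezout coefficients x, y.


Tabular extended Euclidean (each row: r = 39*s + 84*t):
r=39, s=1, t=0
r=84, s=0, t=1
q=0: r=39, s=1, t=0   [39*(1) + 84*(0) = 39]
q=2: r=6, s=-2, t=1   [39*(-2) + 84*(1) = 6]
q=6: r=3, s=13, t=-6   [39*(13) + 84*(-6) = 3]
q=2: r=0, s=-28, t=13   [39*(-28) + 84*(13) = 0]
GCD = 3; from the row with r=3: x=13, y=-6
Check: 39*(13) + 84*(-6) = 507 - 504 = 3

GCD = 3, x = 13, y = -6


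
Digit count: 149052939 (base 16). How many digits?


149052939 in base 16 = 8E25E0B
Number of digits = 7

7 digits (base 16)


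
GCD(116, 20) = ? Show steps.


116 = 5 * 20 + 16
20 = 1 * 16 + 4
16 = 4 * 4 + 0
GCD = 4


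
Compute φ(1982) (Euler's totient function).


1982 = 2 × 991
Prime factors: 2, 991
φ(1982) = 1982 × (1-1/2) × (1-1/991)
= 1982 × 1/2 × 990/991 = 990

φ(1982) = 990


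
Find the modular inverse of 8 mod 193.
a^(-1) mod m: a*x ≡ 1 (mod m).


Use the extended Euclidean algorithm on (193, 8); each row r = 193*s + 8*t:
r=193, s=1, t=0
r=8, s=0, t=1
q=24: r=1, s=1, t=-24   [193*(1) + 8*(-24) = 1]
q=8: r=0, s=-8, t=193   [193*(-8) + 8*(193) = 0]
GCD = 1 with t = -24, so 8*(-24) ≡ 1 (mod 193)
Inverse = -24 mod 193 = 169
Check: 8 * 169 = 1352 ≡ 1 (mod 193)

8^(-1) ≡ 169 (mod 193)


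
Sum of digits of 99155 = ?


9 + 9 + 1 + 5 + 5 = 29


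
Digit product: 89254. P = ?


8 × 9 × 2 × 5 × 4 = 2880


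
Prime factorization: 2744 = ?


2744 / 2 = 1372
1372 / 2 = 686
686 / 2 = 343
343 / 7 = 49
49 / 7 = 7
7 / 7 = 1
2744 = 2^3 × 7^3


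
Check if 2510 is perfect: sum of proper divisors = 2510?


Proper divisors of 2510: 1, 2, 5, 10, 251, 502, 1255
Sum = 1 + 2 + 5 + 10 + 251 + 502 + 1255 = 2026

No, 2510 is not perfect (2026 ≠ 2510)


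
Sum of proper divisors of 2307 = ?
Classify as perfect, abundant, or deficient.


Proper divisors: 1, 3, 769
Sum = 1 + 3 + 769 = 773
773 < 2307 → deficient

s(2307) = 773 (deficient)


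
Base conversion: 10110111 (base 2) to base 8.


10110111 (base 2) = 183 (decimal)
183 (decimal) = 267 (base 8)


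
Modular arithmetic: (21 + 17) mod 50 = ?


21 + 17 = 38
38 mod 50 = 38


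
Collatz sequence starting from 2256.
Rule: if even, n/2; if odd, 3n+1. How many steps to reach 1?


2256 → 1128 → 564 → 282 → 141 → 424 → 212 → 106 → 53 → 160 → 80 → 40 → 20 → 10 → 5 → 16 → 8 → 4 → 2 → 1
Total steps = 19

19 steps


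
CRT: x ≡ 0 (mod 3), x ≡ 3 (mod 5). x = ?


M = 3*5 = 15
M1 = M/3 = 5, M2 = M/5 = 3
M1^(-1) mod 3 = 2, M2^(-1) mod 5 = 2
x = 0*5*2 + 3*3*2 = 18
18 mod 15 = 3
Check: 3 mod 3 = 0 ✓, 3 mod 5 = 3 ✓

x ≡ 3 (mod 15)


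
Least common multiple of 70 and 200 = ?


GCD(70, 200) = 10
LCM = 70*200/10 = 14000/10 = 1400

LCM = 1400


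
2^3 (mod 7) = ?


2^1 mod 7 = 2
2^2 mod 7 = 4
2^3 mod 7 = 1


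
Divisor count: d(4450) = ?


4450 = 2^1 × 5^2 × 89^1
d(4450) = (1+1) × (2+1) × (1+1) = 12

12 divisors


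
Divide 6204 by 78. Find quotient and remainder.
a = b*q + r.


6204 = 78 * 79 + 42
Check: 6162 + 42 = 6204

q = 79, r = 42


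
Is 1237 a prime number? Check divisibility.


Check divisors up to sqrt(1237) = 35.1710
No divisors found.
1237 is prime.

Yes, 1237 is prime


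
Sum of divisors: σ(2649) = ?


Divisors of 2649: 1, 3, 883, 2649
Sum = 1 + 3 + 883 + 2649 = 3536

σ(2649) = 3536


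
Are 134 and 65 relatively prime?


Euclidean algorithm:
134 = 2 * 65 + 4
65 = 16 * 4 + 1
4 = 4 * 1 + 0
GCD(134, 65) = 1

Yes, coprime (GCD = 1)


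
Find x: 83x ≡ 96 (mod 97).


GCD(83, 97) = 1, unique solution
a^(-1) mod 97 = 90
x = 90 * 96 mod 97 = 7

x ≡ 7 (mod 97)


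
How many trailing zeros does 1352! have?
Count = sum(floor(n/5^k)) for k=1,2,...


floor(1352/5) = 270
floor(1352/25) = 54
floor(1352/125) = 10
floor(1352/625) = 2
Total = 336

336 trailing zeros


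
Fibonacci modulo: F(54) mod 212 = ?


F(k) mod 212 for k=1..54:
1, 1, 2, 3, 5, 8, 13, 21, 34, 55, 89, 144, 21, 165, 186, 139, 113, 40, 153, 193, 134, 115, 37, 152, 189, 129, 106, 23, 129, 152, 69, 9, 78, 87, 165, 40, 205, 33, 26, 59, 85, 144, 17, 161, 178, 127, 93, 8, 101, 109, 210, 107, 105, 0
F(54) mod 212 = 0


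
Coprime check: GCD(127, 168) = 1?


Euclidean algorithm:
168 = 1 * 127 + 41
127 = 3 * 41 + 4
41 = 10 * 4 + 1
4 = 4 * 1 + 0
GCD(127, 168) = 1

Yes, coprime (GCD = 1)


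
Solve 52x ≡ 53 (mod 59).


GCD(52, 59) = 1, unique solution
a^(-1) mod 59 = 42
x = 42 * 53 mod 59 = 43

x ≡ 43 (mod 59)


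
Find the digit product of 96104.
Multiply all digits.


9 × 6 × 1 × 0 × 4 = 0


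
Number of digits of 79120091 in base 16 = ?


79120091 in base 16 = 4B746DB
Number of digits = 7

7 digits (base 16)


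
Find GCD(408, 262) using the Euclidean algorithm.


408 = 1 * 262 + 146
262 = 1 * 146 + 116
146 = 1 * 116 + 30
116 = 3 * 30 + 26
30 = 1 * 26 + 4
26 = 6 * 4 + 2
4 = 2 * 2 + 0
GCD = 2


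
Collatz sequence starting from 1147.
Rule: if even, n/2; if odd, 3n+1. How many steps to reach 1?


1147 → 3442 → 1721 → 5164 → 2582 → 1291 → 3874 → 1937 → 5812 → 2906 → 1453 → 4360 → 2180 → 1090 → 545 → 1636 → 818 → 409 → 1228 → 614 → 307 → 922 → 461 → 1384 → 692 → 346 → 173 → 520 → 260 → 130 → 65 → 196 → 98 → 49 → 148 → 74 → 37 → 112 → 56 → 28 → 14 → 7 → 22 → 11 → 34 → 17 → 52 → 26 → 13 → 40 → 20 → 10 → 5 → 16 → 8 → 4 → 2 → 1
Total steps = 57

57 steps


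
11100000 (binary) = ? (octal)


11100000 (base 2) = 224 (decimal)
224 (decimal) = 340 (base 8)


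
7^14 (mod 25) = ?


7^1 mod 25 = 7
7^2 mod 25 = 24
7^3 mod 25 = 18
7^4 mod 25 = 1
7^5 mod 25 = 7
7^6 mod 25 = 24
7^7 mod 25 = 18
7^8 mod 25 = 1
7^9 mod 25 = 7
7^10 mod 25 = 24
7^11 mod 25 = 18
7^12 mod 25 = 1
7^13 mod 25 = 7
7^14 mod 25 = 24


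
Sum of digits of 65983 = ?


6 + 5 + 9 + 8 + 3 = 31


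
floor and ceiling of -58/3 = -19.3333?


-58/3 = -19.3333
floor = -20
ceil = -19

floor = -20, ceil = -19


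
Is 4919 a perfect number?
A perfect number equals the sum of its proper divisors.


Proper divisors of 4919: 1
Sum = 1 = 1

No, 4919 is not perfect (1 ≠ 4919)


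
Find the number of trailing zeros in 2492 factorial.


floor(2492/5) = 498
floor(2492/25) = 99
floor(2492/125) = 19
floor(2492/625) = 3
Total = 619

619 trailing zeros


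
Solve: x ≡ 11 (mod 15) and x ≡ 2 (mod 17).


M = 15*17 = 255
M1 = M/15 = 17, M2 = M/17 = 15
M1^(-1) mod 15 = 8, M2^(-1) mod 17 = 8
x = 11*17*8 + 2*15*8 = 1736
1736 mod 255 = 206
Check: 206 mod 15 = 11 ✓, 206 mod 17 = 2 ✓

x ≡ 206 (mod 255)


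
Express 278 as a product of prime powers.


278 / 2 = 139
139 / 139 = 1
278 = 2 × 139


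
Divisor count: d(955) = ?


955 = 5^1 × 191^1
d(955) = (1+1) × (1+1) = 4

4 divisors


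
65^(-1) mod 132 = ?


Use the extended Euclidean algorithm on (132, 65); each row r = 132*s + 65*t:
r=132, s=1, t=0
r=65, s=0, t=1
q=2: r=2, s=1, t=-2   [132*(1) + 65*(-2) = 2]
q=32: r=1, s=-32, t=65   [132*(-32) + 65*(65) = 1]
q=2: r=0, s=65, t=-132   [132*(65) + 65*(-132) = 0]
GCD = 1 with t = 65, so 65*(65) ≡ 1 (mod 132)
Inverse = 65 mod 132 = 65
Check: 65 * 65 = 4225 ≡ 1 (mod 132)

65^(-1) ≡ 65 (mod 132)


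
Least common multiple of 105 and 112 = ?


GCD(105, 112) = 7
LCM = 105*112/7 = 11760/7 = 1680

LCM = 1680


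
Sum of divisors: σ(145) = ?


Divisors of 145: 1, 5, 29, 145
Sum = 1 + 5 + 29 + 145 = 180

σ(145) = 180


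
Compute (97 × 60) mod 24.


97 × 60 = 5820
5820 mod 24 = 12


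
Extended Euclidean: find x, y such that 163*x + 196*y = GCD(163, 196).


Tabular extended Euclidean (each row: r = 163*s + 196*t):
r=163, s=1, t=0
r=196, s=0, t=1
q=0: r=163, s=1, t=0   [163*(1) + 196*(0) = 163]
q=1: r=33, s=-1, t=1   [163*(-1) + 196*(1) = 33]
q=4: r=31, s=5, t=-4   [163*(5) + 196*(-4) = 31]
q=1: r=2, s=-6, t=5   [163*(-6) + 196*(5) = 2]
q=15: r=1, s=95, t=-79   [163*(95) + 196*(-79) = 1]
q=2: r=0, s=-196, t=163   [163*(-196) + 196*(163) = 0]
GCD = 1; from the row with r=1: x=95, y=-79
Check: 163*(95) + 196*(-79) = 15485 - 15484 = 1

GCD = 1, x = 95, y = -79


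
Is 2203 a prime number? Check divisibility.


Check divisors up to sqrt(2203) = 46.9361
No divisors found.
2203 is prime.

Yes, 2203 is prime


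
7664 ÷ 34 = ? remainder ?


7664 = 34 * 225 + 14
Check: 7650 + 14 = 7664

q = 225, r = 14


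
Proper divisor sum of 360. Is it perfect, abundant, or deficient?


Proper divisors: 1, 2, 3, 4, 5, 6, 8, 9, 10, 12, 15, 18, 20, 24, 30, 36, 40, 45, 60, 72, 90, 120, 180
Sum = 1 + 2 + 3 + 4 + 5 + 6 + 8 + 9 + 10 + 12 + 15 + 18 + 20 + 24 + 30 + 36 + 40 + 45 + 60 + 72 + 90 + 120 + 180 = 810
810 > 360 → abundant

s(360) = 810 (abundant)


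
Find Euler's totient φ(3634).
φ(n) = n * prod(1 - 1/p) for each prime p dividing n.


3634 = 2 × 23 × 79
Prime factors: 2, 23, 79
φ(3634) = 3634 × (1-1/2) × (1-1/23) × (1-1/79)
= 3634 × 1/2 × 22/23 × 78/79 = 1716

φ(3634) = 1716


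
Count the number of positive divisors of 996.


996 = 2^2 × 3^1 × 83^1
d(996) = (2+1) × (1+1) × (1+1) = 12

12 divisors


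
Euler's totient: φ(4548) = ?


4548 = 2^2 × 3 × 379
Prime factors: 2, 3, 379
φ(4548) = 4548 × (1-1/2) × (1-1/3) × (1-1/379)
= 4548 × 1/2 × 2/3 × 378/379 = 1512

φ(4548) = 1512


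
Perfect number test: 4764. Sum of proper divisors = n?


Proper divisors of 4764: 1, 2, 3, 4, 6, 12, 397, 794, 1191, 1588, 2382
Sum = 1 + 2 + 3 + 4 + 6 + 12 + 397 + 794 + 1191 + 1588 + 2382 = 6380

No, 4764 is not perfect (6380 ≠ 4764)


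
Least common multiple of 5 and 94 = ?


GCD(5, 94) = 1
LCM = 5*94/1 = 470/1 = 470

LCM = 470


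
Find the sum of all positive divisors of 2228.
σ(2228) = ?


Divisors of 2228: 1, 2, 4, 557, 1114, 2228
Sum = 1 + 2 + 4 + 557 + 1114 + 2228 = 3906

σ(2228) = 3906


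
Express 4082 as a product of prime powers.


4082 / 2 = 2041
2041 / 13 = 157
157 / 157 = 1
4082 = 2 × 13 × 157


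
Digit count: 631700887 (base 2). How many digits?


631700887 in base 2 = 100101101001101111110110010111
Number of digits = 30

30 digits (base 2)


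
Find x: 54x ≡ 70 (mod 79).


GCD(54, 79) = 1, unique solution
a^(-1) mod 79 = 60
x = 60 * 70 mod 79 = 13

x ≡ 13 (mod 79)


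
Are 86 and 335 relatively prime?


Euclidean algorithm:
335 = 3 * 86 + 77
86 = 1 * 77 + 9
77 = 8 * 9 + 5
9 = 1 * 5 + 4
5 = 1 * 4 + 1
4 = 4 * 1 + 0
GCD(86, 335) = 1

Yes, coprime (GCD = 1)


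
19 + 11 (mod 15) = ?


19 + 11 = 30
30 mod 15 = 0


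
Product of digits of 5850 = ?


5 × 8 × 5 × 0 = 0


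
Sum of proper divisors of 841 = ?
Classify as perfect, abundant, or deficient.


Proper divisors: 1, 29
Sum = 1 + 29 = 30
30 < 841 → deficient

s(841) = 30 (deficient)


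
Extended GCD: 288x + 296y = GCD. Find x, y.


Tabular extended Euclidean (each row: r = 288*s + 296*t):
r=288, s=1, t=0
r=296, s=0, t=1
q=0: r=288, s=1, t=0   [288*(1) + 296*(0) = 288]
q=1: r=8, s=-1, t=1   [288*(-1) + 296*(1) = 8]
q=36: r=0, s=37, t=-36   [288*(37) + 296*(-36) = 0]
GCD = 8; from the row with r=8: x=-1, y=1
Check: 288*(-1) + 296*(1) = -288 + 296 = 8

GCD = 8, x = -1, y = 1


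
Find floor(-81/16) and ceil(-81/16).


-81/16 = -5.0625
floor = -6
ceil = -5

floor = -6, ceil = -5


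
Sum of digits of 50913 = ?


5 + 0 + 9 + 1 + 3 = 18


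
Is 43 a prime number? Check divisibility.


Check divisors up to sqrt(43) = 6.5574
No divisors found.
43 is prime.

Yes, 43 is prime


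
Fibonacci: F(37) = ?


Sequence: 1, 1, 2, 3, 5, 8, 13, 21, 34, 55, 89, 144, 233, 377, 610, 987, 1597, 2584, 4181, 6765, 10946, 17711, 28657, 46368, 75025, 121393, 196418, 317811, 514229, 832040, 1346269, 2178309, 3524578, 5702887, 9227465, 14930352, 24157817
F(37) = 24157817


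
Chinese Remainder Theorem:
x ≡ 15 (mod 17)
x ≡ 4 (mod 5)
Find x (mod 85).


M = 17*5 = 85
M1 = M/17 = 5, M2 = M/5 = 17
M1^(-1) mod 17 = 7, M2^(-1) mod 5 = 3
x = 15*5*7 + 4*17*3 = 729
729 mod 85 = 49
Check: 49 mod 17 = 15 ✓, 49 mod 5 = 4 ✓

x ≡ 49 (mod 85)


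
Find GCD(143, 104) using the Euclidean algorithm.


143 = 1 * 104 + 39
104 = 2 * 39 + 26
39 = 1 * 26 + 13
26 = 2 * 13 + 0
GCD = 13


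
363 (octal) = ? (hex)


363 (base 8) = 243 (decimal)
243 (decimal) = F3 (base 16)


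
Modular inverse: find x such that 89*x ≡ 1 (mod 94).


Use the extended Euclidean algorithm on (94, 89); each row r = 94*s + 89*t:
r=94, s=1, t=0
r=89, s=0, t=1
q=1: r=5, s=1, t=-1   [94*(1) + 89*(-1) = 5]
q=17: r=4, s=-17, t=18   [94*(-17) + 89*(18) = 4]
q=1: r=1, s=18, t=-19   [94*(18) + 89*(-19) = 1]
q=4: r=0, s=-89, t=94   [94*(-89) + 89*(94) = 0]
GCD = 1 with t = -19, so 89*(-19) ≡ 1 (mod 94)
Inverse = -19 mod 94 = 75
Check: 89 * 75 = 6675 ≡ 1 (mod 94)

89^(-1) ≡ 75 (mod 94)


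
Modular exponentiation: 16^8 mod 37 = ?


16^1 mod 37 = 16
16^2 mod 37 = 34
16^3 mod 37 = 26
16^4 mod 37 = 9
16^5 mod 37 = 33
16^6 mod 37 = 10
16^7 mod 37 = 12
16^8 mod 37 = 7


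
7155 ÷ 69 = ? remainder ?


7155 = 69 * 103 + 48
Check: 7107 + 48 = 7155

q = 103, r = 48


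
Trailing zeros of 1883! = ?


floor(1883/5) = 376
floor(1883/25) = 75
floor(1883/125) = 15
floor(1883/625) = 3
Total = 469

469 trailing zeros


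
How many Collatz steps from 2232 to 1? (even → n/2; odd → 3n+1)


2232 → 1116 → 558 → 279 → 838 → 419 → 1258 → 629 → 1888 → 944 → 472 → 236 → 118 → 59 → 178 → 89 → 268 → 134 → 67 → 202 → 101 → 304 → 152 → 76 → 38 → 19 → 58 → 29 → 88 → 44 → 22 → 11 → 34 → 17 → 52 → 26 → 13 → 40 → 20 → 10 → 5 → 16 → 8 → 4 → 2 → 1
Total steps = 45

45 steps


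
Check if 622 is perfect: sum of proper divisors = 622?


Proper divisors of 622: 1, 2, 311
Sum = 1 + 2 + 311 = 314

No, 622 is not perfect (314 ≠ 622)
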